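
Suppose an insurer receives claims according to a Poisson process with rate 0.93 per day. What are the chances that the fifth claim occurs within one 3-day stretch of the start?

Over the interval, μ = 0.93 × 3 = 2.79 (a 3-day stretch = 3 days).
The fifth arrival falls in the interval iff at least 5 events occur there: P(S_5 ≤ t) = P(N ≥ 5) = 1 − P(N ≤ 4) ≈ 0.1508.

0.1508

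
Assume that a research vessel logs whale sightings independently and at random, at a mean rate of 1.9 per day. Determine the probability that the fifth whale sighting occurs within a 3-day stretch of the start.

0.6728

Over the interval, μ = 1.9 × 3 = 5.7 (a 3-day stretch = 3 days).
The fifth arrival falls in the interval iff at least 5 events occur there: P(S_5 ≤ t) = P(N ≥ 5) = 1 − P(N ≤ 4) ≈ 0.6728.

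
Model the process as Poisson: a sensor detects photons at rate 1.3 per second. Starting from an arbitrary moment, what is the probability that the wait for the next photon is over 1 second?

The wait for the next event is exponential with rate λ = 1.3 per second.
P(T > 1) = e^(−λt) = e^(−1.3 × 1) = e^(−1.3) ≈ 0.2725.

0.2725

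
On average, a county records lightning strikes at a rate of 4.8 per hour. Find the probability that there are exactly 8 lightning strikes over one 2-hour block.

Over the interval, μ = 4.8 × 2 = 9.6 (a 2-hour block = 2 hours).
P(N = 8) = e^(−μ) μ^8/8! = e^(−9.6) · 9.6^8/40320 ≈ 0.1212.

0.1212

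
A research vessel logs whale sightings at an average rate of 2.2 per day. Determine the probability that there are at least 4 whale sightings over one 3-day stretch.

Over the interval, μ = 2.2 × 3 = 6.6 (a 3-day stretch = 3 days).
P(N ≥ 4) = 1 − P(N ≤ 3) = 1 − Σ_{j=0}^{3} e^(−μ) μ^j/j! ≈ 0.8948.

0.8948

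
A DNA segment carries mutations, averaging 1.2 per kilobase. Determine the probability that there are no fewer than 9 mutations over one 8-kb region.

Over the interval, μ = 1.2 × 8 = 9.6 (an 8-kb region = 8 kilobases).
P(N ≥ 9) = 1 − P(N ≤ 8) = 1 − Σ_{j=0}^{8} e^(−μ) μ^j/j! ≈ 0.6204.

0.6204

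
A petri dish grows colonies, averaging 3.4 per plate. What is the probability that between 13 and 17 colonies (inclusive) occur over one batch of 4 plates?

0.4556

Over the interval, μ = 3.4 × 4 = 13.6 (a batch of 4 plates = 4 plates).
P(13 ≤ N ≤ 17) = Σ_{j=13}^{17} e^(−13.6) · 13.6^j/j! ≈ 0.4556.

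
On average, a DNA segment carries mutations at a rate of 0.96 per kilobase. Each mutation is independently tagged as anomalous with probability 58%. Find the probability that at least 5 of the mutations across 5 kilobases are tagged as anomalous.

Thinning: the mutations that are tagged as anomalous themselves form a Poisson process with rate 0.58 × 0.96 = 0.5568 per kilobase.
Over the interval, μ = 0.5568 × 5 = 2.784 (5 kilobases).
P(N ≥ 5) = 1 − P(N ≤ 4) ≈ 0.1498.

0.1498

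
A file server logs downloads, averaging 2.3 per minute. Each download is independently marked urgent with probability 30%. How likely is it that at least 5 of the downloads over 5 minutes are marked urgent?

Thinning: the downloads that are marked urgent themselves form a Poisson process with rate 0.3 × 2.3 = 0.69 per minute.
Over the interval, μ = 0.69 × 5 = 3.45 (5 minutes).
P(N ≥ 5) = 1 − P(N ≤ 4) ≈ 0.2651.

0.2651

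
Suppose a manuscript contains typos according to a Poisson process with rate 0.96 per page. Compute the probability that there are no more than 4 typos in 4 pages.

0.6601

Over the interval, μ = 0.96 × 4 = 3.84 (4 pages).
P(N ≤ 4) = Σ_{j=0}^{4} e^(−μ) μ^j/j! ≈ 0.6601.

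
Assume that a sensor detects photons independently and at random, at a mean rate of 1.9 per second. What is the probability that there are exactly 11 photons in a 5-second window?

0.1067

Over the interval, μ = 1.9 × 5 = 9.5 (a 5-second window = 5 seconds).
P(N = 11) = e^(−μ) μ^11/11! = e^(−9.5) · 9.5^11/39916800 ≈ 0.1067.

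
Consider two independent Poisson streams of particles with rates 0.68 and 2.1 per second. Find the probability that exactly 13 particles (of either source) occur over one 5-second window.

0.1067

Independent Poisson processes superpose: combined rate λ = 0.68 + 2.1 = 2.78 per second.
Over the interval, μ = 2.78 × 5 = 13.9 (a 5-second window = 5 seconds).
P(N = 13) = e^(−13.9) · 13.9^13/13! ≈ 0.1067.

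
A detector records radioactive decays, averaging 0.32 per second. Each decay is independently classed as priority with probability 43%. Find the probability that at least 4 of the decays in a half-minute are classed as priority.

0.5911

Thinning: the decays that are classed as priority themselves form a Poisson process with rate 0.43 × 0.32 = 0.1376 per second.
Over the interval, μ = 0.1376 × 30 = 4.128 (a half-minute = 30 seconds).
P(N ≥ 4) = 1 − P(N ≤ 3) ≈ 0.5911.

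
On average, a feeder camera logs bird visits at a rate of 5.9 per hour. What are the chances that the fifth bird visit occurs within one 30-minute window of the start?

Over the interval, μ = 5.9 × 0.5 = 2.95 (a 30-minute window = 0.5 hours).
The fifth arrival falls in the interval iff at least 5 events occur there: P(S_5 ≤ t) = P(N ≥ 5) = 1 − P(N ≤ 4) ≈ 0.1764.

0.1764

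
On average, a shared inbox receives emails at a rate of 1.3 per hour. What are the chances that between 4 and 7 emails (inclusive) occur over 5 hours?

0.5609

Over the interval, μ = 1.3 × 5 = 6.5 (5 hours).
P(4 ≤ N ≤ 7) = Σ_{j=4}^{7} e^(−6.5) · 6.5^j/j! ≈ 0.5609.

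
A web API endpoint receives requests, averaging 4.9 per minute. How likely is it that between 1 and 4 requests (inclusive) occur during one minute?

With mean μ = 4.9 per minute,
P(1 ≤ N ≤ 4) = Σ_{j=1}^{4} e^(−4.9) · 4.9^j/j! ≈ 0.4508.

0.4508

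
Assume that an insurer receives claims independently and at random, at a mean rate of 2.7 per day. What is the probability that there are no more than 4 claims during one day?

With mean μ = 2.7 per day,
P(N ≤ 4) = Σ_{j=0}^{4} e^(−μ) μ^j/j! ≈ 0.8629.

0.8629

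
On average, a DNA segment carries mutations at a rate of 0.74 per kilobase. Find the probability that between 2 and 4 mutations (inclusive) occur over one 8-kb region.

Over the interval, μ = 0.74 × 8 = 5.92 (an 8-kb region = 8 kilobases).
P(2 ≤ N ≤ 4) = Σ_{j=2}^{4} e^(−5.92) · 5.92^j/j! ≈ 0.2773.

0.2773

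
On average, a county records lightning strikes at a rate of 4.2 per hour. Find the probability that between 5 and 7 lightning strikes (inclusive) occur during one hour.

With mean μ = 4.2 per hour,
P(5 ≤ N ≤ 7) = Σ_{j=5}^{7} e^(−4.2) · 4.2^j/j! ≈ 0.3462.

0.3462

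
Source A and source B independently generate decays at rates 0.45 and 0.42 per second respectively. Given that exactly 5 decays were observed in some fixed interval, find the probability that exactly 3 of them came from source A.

Given the total, each event is independently from source A with probability p = λ_A/(λ_A+λ_B) = 0.45/0.87 ≈ 0.5172.
So K ~ Binomial(5, 0.45/0.87): P(K = 3) = C(5,3) · (0.45/0.87)^3 · (0.42/0.87)^2 ≈ 0.3225.

0.3225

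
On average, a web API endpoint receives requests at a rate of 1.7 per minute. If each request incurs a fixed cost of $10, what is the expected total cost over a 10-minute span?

$170

E[N] = 1.7 × 10 = 17 (a 10-minute span = 10 minutes); E[cost] = 17 × $10 = $170.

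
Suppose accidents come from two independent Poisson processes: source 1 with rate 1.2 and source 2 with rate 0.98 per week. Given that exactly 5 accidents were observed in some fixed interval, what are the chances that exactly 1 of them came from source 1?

Given the total, each event is independently from source 1 with probability p = λ_1/(λ_1+λ_2) = 1.2/2.18 ≈ 0.5505.
So K ~ Binomial(5, 1.2/2.18): P(K = 1) = C(5,1) · (1.2/2.18)^1 · (0.98/2.18)^4 ≈ 0.1124.

0.1124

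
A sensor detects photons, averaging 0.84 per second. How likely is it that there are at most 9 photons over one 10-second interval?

0.6659

Over the interval, μ = 0.84 × 10 = 8.4 (a 10-second interval = 10 seconds).
P(N ≤ 9) = Σ_{j=0}^{9} e^(−μ) μ^j/j! ≈ 0.6659.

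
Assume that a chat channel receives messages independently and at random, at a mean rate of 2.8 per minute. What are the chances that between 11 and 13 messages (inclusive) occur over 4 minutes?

0.3262

Over the interval, μ = 2.8 × 4 = 11.2 (4 minutes).
P(11 ≤ N ≤ 13) = Σ_{j=11}^{13} e^(−11.2) · 11.2^j/j! ≈ 0.3262.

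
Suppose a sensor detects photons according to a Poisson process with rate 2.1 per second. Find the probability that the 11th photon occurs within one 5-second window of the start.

0.4793

Over the interval, μ = 2.1 × 5 = 10.5 (a 5-second window = 5 seconds).
The 11th arrival falls in the interval iff at least 11 events occur there: P(S_11 ≤ t) = P(N ≥ 11) = 1 − P(N ≤ 10) ≈ 0.4793.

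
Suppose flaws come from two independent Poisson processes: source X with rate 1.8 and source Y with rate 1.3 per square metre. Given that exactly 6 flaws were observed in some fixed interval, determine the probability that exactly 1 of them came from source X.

0.0452

Given the total, each event is independently from source X with probability p = λ_X/(λ_X+λ_Y) = 1.8/3.1 ≈ 0.5806.
So K ~ Binomial(6, 1.8/3.1): P(K = 1) = C(6,1) · (1.8/3.1)^1 · (1.3/3.1)^5 ≈ 0.0452.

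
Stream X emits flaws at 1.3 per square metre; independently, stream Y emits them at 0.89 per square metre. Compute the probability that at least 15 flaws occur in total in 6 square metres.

Independent Poisson processes superpose: combined rate λ = 1.3 + 0.89 = 2.19 per square metre.
Over the interval, μ = 2.19 × 6 = 13.14 (6 square metres).
P(N ≥ 15) = 1 − P(N ≤ 14) ≈ 0.3392.

0.3392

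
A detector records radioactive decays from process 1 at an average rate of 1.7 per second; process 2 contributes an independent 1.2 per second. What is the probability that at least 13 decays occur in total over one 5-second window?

0.6889

Independent Poisson processes superpose: combined rate λ = 1.7 + 1.2 = 2.9 per second.
Over the interval, μ = 2.9 × 5 = 14.5 (a 5-second window = 5 seconds).
P(N ≥ 13) = 1 − P(N ≤ 12) ≈ 0.6889.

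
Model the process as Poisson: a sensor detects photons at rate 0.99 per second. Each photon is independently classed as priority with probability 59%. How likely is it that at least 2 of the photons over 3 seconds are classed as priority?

0.5228

Thinning: the photons that are classed as priority themselves form a Poisson process with rate 0.59 × 0.99 = 0.5841 per second.
Over the interval, μ = 0.5841 × 3 = 1.7523 (3 seconds).
P(N ≥ 2) = 1 − P(N ≤ 1) ≈ 0.5228.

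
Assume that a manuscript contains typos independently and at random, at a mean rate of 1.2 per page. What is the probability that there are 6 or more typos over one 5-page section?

0.5543

Over the interval, μ = 1.2 × 5 = 6 (a 5-page section = 5 pages).
P(N ≥ 6) = 1 − P(N ≤ 5) = 1 − Σ_{j=0}^{5} e^(−μ) μ^j/j! ≈ 0.5543.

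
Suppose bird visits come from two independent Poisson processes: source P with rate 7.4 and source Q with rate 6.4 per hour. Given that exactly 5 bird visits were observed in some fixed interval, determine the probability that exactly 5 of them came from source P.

Given the total, each event is independently from source P with probability p = λ_P/(λ_P+λ_Q) = 7.4/13.8 ≈ 0.5362.
So K ~ Binomial(5, 7.4/13.8): P(K = 5) = C(5,5) · (7.4/13.8)^5 · (6.4/13.8)^0 ≈ 0.0443.

0.0443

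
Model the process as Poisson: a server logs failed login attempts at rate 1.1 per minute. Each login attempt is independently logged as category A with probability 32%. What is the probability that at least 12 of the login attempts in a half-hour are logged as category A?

Thinning: the login attempts that are logged as category A themselves form a Poisson process with rate 0.32 × 1.1 = 0.352 per minute.
Over the interval, μ = 0.352 × 30 = 10.56 (a half-hour = 30 minutes).
P(N ≥ 12) = 1 − P(N ≤ 11) ≈ 0.3684.

0.3684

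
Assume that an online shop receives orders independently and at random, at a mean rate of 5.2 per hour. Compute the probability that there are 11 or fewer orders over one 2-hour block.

0.6505

Over the interval, μ = 5.2 × 2 = 10.4 (a 2-hour block = 2 hours).
P(N ≤ 11) = Σ_{j=0}^{11} e^(−μ) μ^j/j! ≈ 0.6505.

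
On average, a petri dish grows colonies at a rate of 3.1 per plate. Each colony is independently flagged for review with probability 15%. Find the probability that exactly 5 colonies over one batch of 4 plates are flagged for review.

Thinning: the colonies that are flagged for review themselves form a Poisson process with rate 0.15 × 3.1 = 0.465 per plate.
Over the interval, μ = 0.465 × 4 = 1.86 (a batch of 4 plates = 4 plates).
P(N = 5) = e^(−1.86) · 1.86^5/5! ≈ 0.0289.

0.0289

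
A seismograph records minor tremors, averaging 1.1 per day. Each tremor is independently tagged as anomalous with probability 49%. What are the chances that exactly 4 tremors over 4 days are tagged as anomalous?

Thinning: the tremors that are tagged as anomalous themselves form a Poisson process with rate 0.49 × 1.1 = 0.539 per day.
Over the interval, μ = 0.539 × 4 = 2.156 (4 days).
P(N = 4) = e^(−2.156) · 2.156^4/4! ≈ 0.1042.

0.1042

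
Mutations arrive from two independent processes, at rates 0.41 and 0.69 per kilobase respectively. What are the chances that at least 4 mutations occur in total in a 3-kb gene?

Independent Poisson processes superpose: combined rate λ = 0.41 + 0.69 = 1.1 per kilobase.
Over the interval, μ = 1.1 × 3 = 3.3 (a 3-kb gene = 3 kilobases).
P(N ≥ 4) = 1 − P(N ≤ 3) ≈ 0.4197.

0.4197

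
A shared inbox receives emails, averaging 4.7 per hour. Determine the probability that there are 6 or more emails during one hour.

0.3316

With mean μ = 4.7 per hour,
P(N ≥ 6) = 1 − P(N ≤ 5) = 1 − Σ_{j=0}^{5} e^(−μ) μ^j/j! ≈ 0.3316.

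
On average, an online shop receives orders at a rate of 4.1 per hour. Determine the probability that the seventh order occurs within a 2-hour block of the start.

Over the interval, μ = 4.1 × 2 = 8.2 (a 2-hour block = 2 hours).
The seventh arrival falls in the interval iff at least 7 events occur there: P(S_7 ≤ t) = P(N ≥ 7) = 1 − P(N ≤ 6) ≈ 0.7104.

0.7104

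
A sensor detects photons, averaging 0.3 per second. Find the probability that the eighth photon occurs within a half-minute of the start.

Over the interval, μ = 0.3 × 30 = 9 (a half-minute = 30 seconds).
The eighth arrival falls in the interval iff at least 8 events occur there: P(S_8 ≤ t) = P(N ≥ 8) = 1 − P(N ≤ 7) ≈ 0.6761.

0.6761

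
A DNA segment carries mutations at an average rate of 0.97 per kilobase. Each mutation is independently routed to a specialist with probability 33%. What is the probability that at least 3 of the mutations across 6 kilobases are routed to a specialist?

Thinning: the mutations that are routed to a specialist themselves form a Poisson process with rate 0.33 × 0.97 = 0.3201 per kilobase.
Over the interval, μ = 0.3201 × 6 = 1.9206 (6 kilobases).
P(N ≥ 3) = 1 − P(N ≤ 2) ≈ 0.3018.

0.3018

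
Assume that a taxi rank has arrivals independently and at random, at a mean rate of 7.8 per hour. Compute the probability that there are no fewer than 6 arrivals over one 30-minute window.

Over the interval, μ = 7.8 × 0.5 = 3.9 (a 30-minute window = 0.5 hours).
P(N ≥ 6) = 1 − P(N ≤ 5) = 1 − Σ_{j=0}^{5} e^(−μ) μ^j/j! ≈ 0.1994.

0.1994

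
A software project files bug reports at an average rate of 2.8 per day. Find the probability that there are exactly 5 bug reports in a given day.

0.0872

With mean μ = 2.8 per day,
P(N = 5) = e^(−μ) μ^5/5! = e^(−2.8) · 2.8^5/120 ≈ 0.0872.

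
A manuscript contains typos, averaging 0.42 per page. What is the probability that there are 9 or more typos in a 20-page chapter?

Over the interval, μ = 0.42 × 20 = 8.4 (a 20-page chapter = 20 pages).
P(N ≥ 9) = 1 − P(N ≤ 8) = 1 − Σ_{j=0}^{8} e^(−μ) μ^j/j! ≈ 0.4631.

0.4631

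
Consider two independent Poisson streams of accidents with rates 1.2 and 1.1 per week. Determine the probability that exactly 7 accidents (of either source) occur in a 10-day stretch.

0.0307

Independent Poisson processes superpose: combined rate λ = 1.2 + 1.1 = 2.3 per week.
Over the interval, μ = 2.3 × 10/7 ≈ 3.28571 (a 10-day stretch = 10/7 weeks).
P(N = 7) = e^(−3.28571) · 3.28571^7/7! ≈ 0.0307.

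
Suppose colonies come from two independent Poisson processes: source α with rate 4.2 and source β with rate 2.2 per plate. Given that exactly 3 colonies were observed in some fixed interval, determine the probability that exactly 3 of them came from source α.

0.2826

Given the total, each event is independently from source α with probability p = λ_α/(λ_α+λ_β) = 4.2/6.4 ≈ 0.6562.
So K ~ Binomial(3, 4.2/6.4): P(K = 3) = C(3,3) · (4.2/6.4)^3 · (2.2/6.4)^0 ≈ 0.2826.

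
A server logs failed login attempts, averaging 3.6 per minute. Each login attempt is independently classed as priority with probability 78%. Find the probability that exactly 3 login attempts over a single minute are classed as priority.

Thinning: the login attempts that are classed as priority themselves form a Poisson process with rate 0.78 × 3.6 = 2.808 per minute.
So μ = 2.808.
P(N = 3) = e^(−2.808) · 2.808^3/3! ≈ 0.2226.

0.2226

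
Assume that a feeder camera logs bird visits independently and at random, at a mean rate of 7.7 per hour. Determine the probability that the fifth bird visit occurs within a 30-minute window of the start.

Over the interval, μ = 7.7 × 0.5 = 3.85 (a 30-minute window = 0.5 hours).
The fifth arrival falls in the interval iff at least 5 events occur there: P(S_5 ≤ t) = P(N ≥ 5) = 1 − P(N ≤ 4) ≈ 0.3419.

0.3419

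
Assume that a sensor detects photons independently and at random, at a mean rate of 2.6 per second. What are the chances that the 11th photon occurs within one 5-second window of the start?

0.7483

Over the interval, μ = 2.6 × 5 = 13 (a 5-second window = 5 seconds).
The 11th arrival falls in the interval iff at least 11 events occur there: P(S_11 ≤ t) = P(N ≥ 11) = 1 − P(N ≤ 10) ≈ 0.7483.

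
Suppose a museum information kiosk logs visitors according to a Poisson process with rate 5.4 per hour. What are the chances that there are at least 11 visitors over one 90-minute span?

0.1942

Over the interval, μ = 5.4 × 1.5 = 8.1 (a 90-minute span = 1.5 hours).
P(N ≥ 11) = 1 − P(N ≤ 10) = 1 − Σ_{j=0}^{10} e^(−μ) μ^j/j! ≈ 0.1942.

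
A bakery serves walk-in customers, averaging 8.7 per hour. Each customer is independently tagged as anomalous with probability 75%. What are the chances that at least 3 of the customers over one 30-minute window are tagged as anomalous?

0.6330

Thinning: the customers that are tagged as anomalous themselves form a Poisson process with rate 0.75 × 8.7 = 6.525 per hour.
Over the interval, μ = 6.525 × 0.5 = 3.2625 (a 30-minute window = 0.5 hours).
P(N ≥ 3) = 1 − P(N ≤ 2) ≈ 0.6330.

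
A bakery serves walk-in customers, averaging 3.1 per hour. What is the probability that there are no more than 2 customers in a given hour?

With mean μ = 3.1 per hour,
P(N ≤ 2) = Σ_{j=0}^{2} e^(−μ) μ^j/j! ≈ 0.4012.

0.4012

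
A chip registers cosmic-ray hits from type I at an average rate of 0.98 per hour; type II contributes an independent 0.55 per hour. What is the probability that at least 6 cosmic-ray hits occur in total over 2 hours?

Independent Poisson processes superpose: combined rate λ = 0.98 + 0.55 = 1.53 per hour.
Over the interval, μ = 1.53 × 2 = 3.06 (2 hours).
P(N ≥ 6) = 1 − P(N ≤ 5) ≈ 0.0901.

0.0901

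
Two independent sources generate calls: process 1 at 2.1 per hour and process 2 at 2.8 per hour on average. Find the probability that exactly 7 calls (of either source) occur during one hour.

Independent Poisson processes superpose: combined rate λ = 2.1 + 2.8 = 4.9 per hour.
So μ = 4.9.
P(N = 7) = e^(−4.9) · 4.9^7/7! ≈ 0.1002.

0.1002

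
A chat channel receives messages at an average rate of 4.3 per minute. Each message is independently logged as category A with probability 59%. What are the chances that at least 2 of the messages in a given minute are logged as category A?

0.7202

Thinning: the messages that are logged as category A themselves form a Poisson process with rate 0.59 × 4.3 = 2.537 per minute.
So μ = 2.537.
P(N ≥ 2) = 1 − P(N ≤ 1) ≈ 0.7202.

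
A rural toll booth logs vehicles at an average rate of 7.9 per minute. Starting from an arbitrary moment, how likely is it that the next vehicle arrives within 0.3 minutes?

Inter-arrival times are exponential with rate λ = 7.9 per minute.
P(T ≤ 0.3) = 1 − e^(−λt) = 1 − e^(−7.9 × 0.3) = 1 − e^(−2.37) ≈ 0.9065.

0.9065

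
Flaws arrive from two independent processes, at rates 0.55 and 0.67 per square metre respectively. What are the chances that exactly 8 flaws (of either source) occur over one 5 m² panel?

Independent Poisson processes superpose: combined rate λ = 0.55 + 0.67 = 1.22 per square metre.
Over the interval, μ = 1.22 × 5 = 6.1 (a 5 m² panel = 5 square metres).
P(N = 8) = e^(−6.1) · 6.1^8/8! ≈ 0.1066.

0.1066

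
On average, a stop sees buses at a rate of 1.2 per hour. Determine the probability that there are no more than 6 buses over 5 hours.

0.6063

Over the interval, μ = 1.2 × 5 = 6 (5 hours).
P(N ≤ 6) = Σ_{j=0}^{6} e^(−μ) μ^j/j! ≈ 0.6063.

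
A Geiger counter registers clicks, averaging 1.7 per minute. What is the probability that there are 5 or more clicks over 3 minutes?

0.5769

Over the interval, μ = 1.7 × 3 = 5.1 (3 minutes).
P(N ≥ 5) = 1 − P(N ≤ 4) = 1 − Σ_{j=0}^{4} e^(−μ) μ^j/j! ≈ 0.5769.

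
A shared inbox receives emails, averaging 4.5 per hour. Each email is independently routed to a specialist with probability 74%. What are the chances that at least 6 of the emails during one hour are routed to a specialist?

Thinning: the emails that are routed to a specialist themselves form a Poisson process with rate 0.74 × 4.5 = 3.33 per hour.
So μ = 3.33.
P(N ≥ 6) = 1 − P(N ≤ 5) ≈ 0.1208.

0.1208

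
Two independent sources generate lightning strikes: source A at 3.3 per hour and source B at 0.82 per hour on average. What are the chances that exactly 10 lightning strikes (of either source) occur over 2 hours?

0.1049

Independent Poisson processes superpose: combined rate λ = 3.3 + 0.82 = 4.12 per hour.
Over the interval, μ = 4.12 × 2 = 8.24 (2 hours).
P(N = 10) = e^(−8.24) · 8.24^10/10! ≈ 0.1049.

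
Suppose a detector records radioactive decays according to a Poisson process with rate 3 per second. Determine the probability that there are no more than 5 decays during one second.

With mean μ = 3 per second,
P(N ≤ 5) = Σ_{j=0}^{5} e^(−μ) μ^j/j! ≈ 0.9161.

0.9161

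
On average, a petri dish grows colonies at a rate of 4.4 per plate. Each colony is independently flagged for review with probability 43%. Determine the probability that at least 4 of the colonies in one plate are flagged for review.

0.1239

Thinning: the colonies that are flagged for review themselves form a Poisson process with rate 0.43 × 4.4 = 1.892 per plate.
So μ = 1.892.
P(N ≥ 4) = 1 − P(N ≤ 3) ≈ 0.1239.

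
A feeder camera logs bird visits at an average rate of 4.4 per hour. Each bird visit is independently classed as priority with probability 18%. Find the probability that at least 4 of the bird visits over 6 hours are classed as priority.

Thinning: the bird visits that are classed as priority themselves form a Poisson process with rate 0.18 × 4.4 = 0.792 per hour.
Over the interval, μ = 0.792 × 6 = 4.752 (6 hours).
P(N ≥ 4) = 1 − P(N ≤ 3) ≈ 0.6984.

0.6984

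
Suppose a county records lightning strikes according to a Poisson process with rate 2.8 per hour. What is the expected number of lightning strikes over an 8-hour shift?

22.4

E[N] = λt = 2.8 × 8 = 22.4 (an 8-hour shift = 8 hours).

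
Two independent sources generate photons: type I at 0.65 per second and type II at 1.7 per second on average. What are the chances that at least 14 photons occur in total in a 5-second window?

0.2924

Independent Poisson processes superpose: combined rate λ = 0.65 + 1.7 = 2.35 per second.
Over the interval, μ = 2.35 × 5 = 11.75 (a 5-second window = 5 seconds).
P(N ≥ 14) = 1 − P(N ≤ 13) ≈ 0.2924.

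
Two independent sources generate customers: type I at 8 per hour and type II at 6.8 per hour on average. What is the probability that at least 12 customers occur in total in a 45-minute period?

Independent Poisson processes superpose: combined rate λ = 8 + 6.8 = 14.8 per hour.
Over the interval, μ = 14.8 × 0.75 = 11.1 (a 45-minute period = 0.75 hours).
P(N ≥ 12) = 1 − P(N ≤ 11) ≈ 0.4327.

0.4327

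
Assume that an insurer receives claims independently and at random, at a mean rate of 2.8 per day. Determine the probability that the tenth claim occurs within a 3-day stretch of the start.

0.3341

Over the interval, μ = 2.8 × 3 = 8.4 (a 3-day stretch = 3 days).
The tenth arrival falls in the interval iff at least 10 events occur there: P(S_10 ≤ t) = P(N ≥ 10) = 1 − P(N ≤ 9) ≈ 0.3341.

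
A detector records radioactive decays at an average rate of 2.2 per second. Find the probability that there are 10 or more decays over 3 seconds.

0.1314

Over the interval, μ = 2.2 × 3 = 6.6 (3 seconds).
P(N ≥ 10) = 1 − P(N ≤ 9) = 1 − Σ_{j=0}^{9} e^(−μ) μ^j/j! ≈ 0.1314.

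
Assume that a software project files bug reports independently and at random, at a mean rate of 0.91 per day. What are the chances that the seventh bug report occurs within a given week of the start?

0.4529

Over the interval, μ = 0.91 × 7 = 6.37 (a week = 7 days).
The seventh arrival falls in the interval iff at least 7 events occur there: P(S_7 ≤ t) = P(N ≥ 7) = 1 − P(N ≤ 6) ≈ 0.4529.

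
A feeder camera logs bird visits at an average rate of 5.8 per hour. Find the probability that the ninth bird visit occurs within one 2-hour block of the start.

0.8170

Over the interval, μ = 5.8 × 2 = 11.6 (a 2-hour block = 2 hours).
The ninth arrival falls in the interval iff at least 9 events occur there: P(S_9 ≤ t) = P(N ≥ 9) = 1 − P(N ≤ 8) ≈ 0.8170.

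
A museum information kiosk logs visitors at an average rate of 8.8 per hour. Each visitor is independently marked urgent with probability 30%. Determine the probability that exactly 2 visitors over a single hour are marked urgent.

0.2487

Thinning: the visitors that are marked urgent themselves form a Poisson process with rate 0.3 × 8.8 = 2.64 per hour.
So μ = 2.64.
P(N = 2) = e^(−2.64) · 2.64^2/2! ≈ 0.2487.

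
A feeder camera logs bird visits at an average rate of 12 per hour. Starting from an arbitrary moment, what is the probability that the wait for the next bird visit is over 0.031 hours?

The wait for the next event is exponential with rate λ = 12 per hour.
P(T > 0.031) = e^(−λt) = e^(−12 × 0.031) = e^(−0.372) ≈ 0.6894.

0.6894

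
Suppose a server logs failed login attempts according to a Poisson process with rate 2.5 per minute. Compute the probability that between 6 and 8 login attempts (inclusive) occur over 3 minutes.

0.4205

Over the interval, μ = 2.5 × 3 = 7.5 (3 minutes).
P(6 ≤ N ≤ 8) = Σ_{j=6}^{8} e^(−7.5) · 7.5^j/j! ≈ 0.4205.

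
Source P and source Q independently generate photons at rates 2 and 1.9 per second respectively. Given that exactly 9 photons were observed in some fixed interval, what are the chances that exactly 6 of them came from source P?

Given the total, each event is independently from source P with probability p = λ_P/(λ_P+λ_Q) = 2/3.9 ≈ 0.5128.
So K ~ Binomial(9, 2/3.9): P(K = 6) = C(9,6) · (2/3.9)^6 · (1.9/3.9)^3 ≈ 0.1767.

0.1767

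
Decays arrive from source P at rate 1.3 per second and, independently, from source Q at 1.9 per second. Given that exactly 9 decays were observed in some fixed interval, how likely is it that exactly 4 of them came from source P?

0.2533

Given the total, each event is independently from source P with probability p = λ_P/(λ_P+λ_Q) = 1.3/3.2 ≈ 0.4062.
So K ~ Binomial(9, 1.3/3.2): P(K = 4) = C(9,4) · (1.3/3.2)^4 · (1.9/3.2)^5 ≈ 0.2533.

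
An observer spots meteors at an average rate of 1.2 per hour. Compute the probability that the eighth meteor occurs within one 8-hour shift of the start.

0.7416

Over the interval, μ = 1.2 × 8 = 9.6 (an 8-hour shift = 8 hours).
The eighth arrival falls in the interval iff at least 8 events occur there: P(S_8 ≤ t) = P(N ≥ 8) = 1 − P(N ≤ 7) ≈ 0.7416.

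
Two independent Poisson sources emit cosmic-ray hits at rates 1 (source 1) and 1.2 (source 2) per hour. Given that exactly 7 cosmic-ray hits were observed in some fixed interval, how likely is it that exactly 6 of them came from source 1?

0.0337

Given the total, each event is independently from source 1 with probability p = λ_1/(λ_1+λ_2) = 1/2.2 ≈ 0.4545.
So K ~ Binomial(7, 1/2.2): P(K = 6) = C(7,6) · (1/2.2)^6 · (1.2/2.2)^1 ≈ 0.0337.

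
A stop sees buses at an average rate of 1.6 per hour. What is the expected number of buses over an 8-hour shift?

12.8

E[N] = λt = 1.6 × 8 = 12.8 (an 8-hour shift = 8 hours).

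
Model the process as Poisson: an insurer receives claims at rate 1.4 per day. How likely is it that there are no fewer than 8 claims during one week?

0.7612

Over the interval, μ = 1.4 × 7 = 9.8 (a week = 7 days).
P(N ≥ 8) = 1 − P(N ≤ 7) = 1 − Σ_{j=0}^{7} e^(−μ) μ^j/j! ≈ 0.7612.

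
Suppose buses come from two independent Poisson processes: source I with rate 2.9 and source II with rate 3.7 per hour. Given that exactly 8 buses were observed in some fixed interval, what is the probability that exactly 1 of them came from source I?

0.0612

Given the total, each event is independently from source I with probability p = λ_I/(λ_I+λ_II) = 2.9/6.6 ≈ 0.4394.
So K ~ Binomial(8, 2.9/6.6): P(K = 1) = C(8,1) · (2.9/6.6)^1 · (3.7/6.6)^7 ≈ 0.0612.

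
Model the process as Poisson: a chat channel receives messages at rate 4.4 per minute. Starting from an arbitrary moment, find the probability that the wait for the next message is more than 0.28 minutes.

The wait for the next event is exponential with rate λ = 4.4 per minute.
P(T > 0.28) = e^(−λt) = e^(−4.4 × 0.28) = e^(−1.232) ≈ 0.2917.

0.2917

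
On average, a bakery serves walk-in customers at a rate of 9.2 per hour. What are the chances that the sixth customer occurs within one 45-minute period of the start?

0.6863

Over the interval, μ = 9.2 × 0.75 = 6.9 (a 45-minute period = 0.75 hours).
The sixth arrival falls in the interval iff at least 6 events occur there: P(S_6 ≤ t) = P(N ≥ 6) = 1 − P(N ≤ 5) ≈ 0.6863.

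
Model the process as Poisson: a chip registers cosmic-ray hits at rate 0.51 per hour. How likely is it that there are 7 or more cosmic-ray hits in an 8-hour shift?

0.1192

Over the interval, μ = 0.51 × 8 = 4.08 (an 8-hour shift = 8 hours).
P(N ≥ 7) = 1 − P(N ≤ 6) = 1 − Σ_{j=0}^{6} e^(−μ) μ^j/j! ≈ 0.1192.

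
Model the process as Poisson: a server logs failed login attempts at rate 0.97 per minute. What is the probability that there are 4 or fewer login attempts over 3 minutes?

0.8302

Over the interval, μ = 0.97 × 3 = 2.91 (3 minutes).
P(N ≤ 4) = Σ_{j=0}^{4} e^(−μ) μ^j/j! ≈ 0.8302.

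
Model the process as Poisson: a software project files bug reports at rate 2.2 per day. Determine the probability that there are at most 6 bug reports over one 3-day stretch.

0.5108

Over the interval, μ = 2.2 × 3 = 6.6 (a 3-day stretch = 3 days).
P(N ≤ 6) = Σ_{j=0}^{6} e^(−μ) μ^j/j! ≈ 0.5108.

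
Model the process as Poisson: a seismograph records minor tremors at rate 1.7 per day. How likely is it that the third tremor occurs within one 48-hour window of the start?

Over the interval, μ = 1.7 × 2 = 3.4 (a 48-hour window = 2 days).
The third arrival falls in the interval iff at least 3 events occur there: P(S_3 ≤ t) = P(N ≥ 3) = 1 − P(N ≤ 2) ≈ 0.6603.

0.6603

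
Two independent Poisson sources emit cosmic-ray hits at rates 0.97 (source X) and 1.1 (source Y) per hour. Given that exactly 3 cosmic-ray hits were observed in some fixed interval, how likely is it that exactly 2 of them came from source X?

0.3501

Given the total, each event is independently from source X with probability p = λ_X/(λ_X+λ_Y) = 0.97/2.07 ≈ 0.4686.
So K ~ Binomial(3, 0.97/2.07): P(K = 2) = C(3,2) · (0.97/2.07)^2 · (1.1/2.07)^1 ≈ 0.3501.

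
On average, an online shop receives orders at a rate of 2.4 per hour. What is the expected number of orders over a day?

57.6

E[N] = λt = 2.4 × 24 = 57.6 (a day = 24 hours).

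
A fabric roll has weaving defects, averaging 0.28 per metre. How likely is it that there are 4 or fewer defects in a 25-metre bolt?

0.1730

Over the interval, μ = 0.28 × 25 = 7 (a 25-metre bolt = 25 metres).
P(N ≤ 4) = Σ_{j=0}^{4} e^(−μ) μ^j/j! ≈ 0.1730.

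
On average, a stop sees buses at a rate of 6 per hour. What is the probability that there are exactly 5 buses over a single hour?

With mean μ = 6 per hour,
P(N = 5) = e^(−μ) μ^5/5! = e^(−6) · 6^5/120 ≈ 0.1606.

0.1606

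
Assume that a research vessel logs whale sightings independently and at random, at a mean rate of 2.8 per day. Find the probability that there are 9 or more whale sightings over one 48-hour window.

0.1143

Over the interval, μ = 2.8 × 2 = 5.6 (a 48-hour window = 2 days).
P(N ≥ 9) = 1 − P(N ≤ 8) = 1 − Σ_{j=0}^{8} e^(−μ) μ^j/j! ≈ 0.1143.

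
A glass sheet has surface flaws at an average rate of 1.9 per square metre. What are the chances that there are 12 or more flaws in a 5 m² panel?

Over the interval, μ = 1.9 × 5 = 9.5 (a 5 m² panel = 5 square metres).
P(N ≥ 12) = 1 − P(N ≤ 11) = 1 − Σ_{j=0}^{11} e^(−μ) μ^j/j! ≈ 0.2480.

0.2480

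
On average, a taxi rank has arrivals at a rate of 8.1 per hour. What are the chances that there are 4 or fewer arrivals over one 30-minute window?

0.6191

Over the interval, μ = 8.1 × 0.5 = 4.05 (a 30-minute window = 0.5 hours).
P(N ≤ 4) = Σ_{j=0}^{4} e^(−μ) μ^j/j! ≈ 0.6191.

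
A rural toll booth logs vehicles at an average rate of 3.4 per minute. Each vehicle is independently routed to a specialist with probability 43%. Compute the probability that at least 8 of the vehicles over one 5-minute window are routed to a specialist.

Thinning: the vehicles that are routed to a specialist themselves form a Poisson process with rate 0.43 × 3.4 = 1.462 per minute.
Over the interval, μ = 1.462 × 5 = 7.31 (a 5-minute window = 5 minutes).
P(N ≥ 8) = 1 − P(N ≤ 7) ≈ 0.4474.

0.4474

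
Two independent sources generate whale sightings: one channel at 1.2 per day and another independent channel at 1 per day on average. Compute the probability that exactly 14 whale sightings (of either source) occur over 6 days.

0.1035

Independent Poisson processes superpose: combined rate λ = 1.2 + 1 = 2.2 per day.
Over the interval, μ = 2.2 × 6 = 13.2 (6 days).
P(N = 14) = e^(−13.2) · 13.2^14/14! ≈ 0.1035.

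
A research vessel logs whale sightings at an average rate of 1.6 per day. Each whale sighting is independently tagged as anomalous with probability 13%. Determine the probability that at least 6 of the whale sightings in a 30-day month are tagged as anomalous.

Thinning: the whale sightings that are tagged as anomalous themselves form a Poisson process with rate 0.13 × 1.6 = 0.208 per day.
Over the interval, μ = 0.208 × 30 = 6.24 (a 30-day month = 30 days).
P(N ≥ 6) = 1 − P(N ≤ 5) ≈ 0.5921.

0.5921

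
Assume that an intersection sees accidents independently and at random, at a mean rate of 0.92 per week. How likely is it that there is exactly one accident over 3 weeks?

Over the interval, μ = 0.92 × 3 = 2.76 (3 weeks).
P(N = 1) = e^(−μ) μ^1/1! = e^(−2.76) · 2.76^1/1 ≈ 0.1747.

0.1747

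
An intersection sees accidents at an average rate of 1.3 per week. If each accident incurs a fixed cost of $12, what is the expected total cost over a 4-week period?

$62.4

E[N] = 1.3 × 4 = 5.2 (a 4-week period = 4 weeks); E[cost] = 5.2 × $12 = $62.4.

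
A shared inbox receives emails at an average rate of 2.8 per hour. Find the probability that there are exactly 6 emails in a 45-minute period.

Over the interval, μ = 2.8 × 0.75 = 2.1 (a 45-minute period = 0.75 hours).
P(N = 6) = e^(−μ) μ^6/6! = e^(−2.1) · 2.1^6/720 ≈ 0.0146.

0.0146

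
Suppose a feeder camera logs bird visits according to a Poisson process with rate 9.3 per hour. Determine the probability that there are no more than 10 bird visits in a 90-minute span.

Over the interval, μ = 9.3 × 1.5 = 13.95 (a 90-minute span = 1.5 hours).
P(N ≤ 10) = Σ_{j=0}^{10} e^(−μ) μ^j/j! ≈ 0.1790.

0.1790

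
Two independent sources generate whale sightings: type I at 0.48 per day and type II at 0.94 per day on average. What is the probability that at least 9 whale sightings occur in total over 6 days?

0.4796

Independent Poisson processes superpose: combined rate λ = 0.48 + 0.94 = 1.42 per day.
Over the interval, μ = 1.42 × 6 = 8.52 (6 days).
P(N ≥ 9) = 1 − P(N ≤ 8) ≈ 0.4796.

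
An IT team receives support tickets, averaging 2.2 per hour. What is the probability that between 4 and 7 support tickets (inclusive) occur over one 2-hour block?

Over the interval, μ = 2.2 × 2 = 4.4 (a 2-hour block = 2 hours).
P(4 ≤ N ≤ 7) = Σ_{j=4}^{7} e^(−4.4) · 4.4^j/j! ≈ 0.5620.

0.5620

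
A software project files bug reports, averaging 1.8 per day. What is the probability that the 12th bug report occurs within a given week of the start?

0.6050

Over the interval, μ = 1.8 × 7 = 12.6 (a week = 7 days).
The 12th arrival falls in the interval iff at least 12 events occur there: P(S_12 ≤ t) = P(N ≥ 12) = 1 − P(N ≤ 11) ≈ 0.6050.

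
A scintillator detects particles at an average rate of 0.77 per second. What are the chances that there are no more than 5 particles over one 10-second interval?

Over the interval, μ = 0.77 × 10 = 7.7 (a 10-second interval = 10 seconds).
P(N ≤ 5) = Σ_{j=0}^{5} e^(−μ) μ^j/j! ≈ 0.2203.

0.2203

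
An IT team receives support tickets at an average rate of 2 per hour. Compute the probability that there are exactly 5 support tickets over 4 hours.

0.0916

Over the interval, μ = 2 × 4 = 8 (4 hours).
P(N = 5) = e^(−μ) μ^5/5! = e^(−8) · 8^5/120 ≈ 0.0916.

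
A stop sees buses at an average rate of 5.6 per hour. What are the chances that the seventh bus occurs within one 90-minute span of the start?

0.7330

Over the interval, μ = 5.6 × 1.5 = 8.4 (a 90-minute span = 1.5 hours).
The seventh arrival falls in the interval iff at least 7 events occur there: P(S_7 ≤ t) = P(N ≥ 7) = 1 − P(N ≤ 6) ≈ 0.7330.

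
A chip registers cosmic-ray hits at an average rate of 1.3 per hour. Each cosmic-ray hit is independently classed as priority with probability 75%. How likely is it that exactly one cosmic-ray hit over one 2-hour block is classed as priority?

0.2774

Thinning: the cosmic-ray hits that are classed as priority themselves form a Poisson process with rate 0.75 × 1.3 = 0.975 per hour.
Over the interval, μ = 0.975 × 2 = 1.95 (a 2-hour block = 2 hours).
P(N = 1) = e^(−1.95) · 1.95^1/1! ≈ 0.2774.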